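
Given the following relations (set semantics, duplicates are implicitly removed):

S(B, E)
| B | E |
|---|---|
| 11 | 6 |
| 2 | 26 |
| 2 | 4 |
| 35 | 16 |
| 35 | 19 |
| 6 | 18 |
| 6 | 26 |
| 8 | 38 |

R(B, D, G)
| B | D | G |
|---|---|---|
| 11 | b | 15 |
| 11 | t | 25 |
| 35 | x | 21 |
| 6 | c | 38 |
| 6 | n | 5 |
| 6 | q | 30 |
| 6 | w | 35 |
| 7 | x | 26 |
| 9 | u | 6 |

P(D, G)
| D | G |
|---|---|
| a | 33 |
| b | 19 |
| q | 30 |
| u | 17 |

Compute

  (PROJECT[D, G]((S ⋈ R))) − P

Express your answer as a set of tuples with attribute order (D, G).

Natural join on B: {(11, 6, b, 15), (11, 6, t, 25), (35, 16, x, 21), (35, 19, x, 21), (6, 18, c, 38), (6, 18, n, 5), (6, 18, q, 30), (6, 18, w, 35), (6, 26, c, 38), (6, 26, n, 5), (6, 26, q, 30), (6, 26, w, 35)}
π_{D, G} gives {(b, 15), (c, 38), (n, 5), (q, 30), (t, 25), (w, 35), (x, 21)} (5 duplicate(s) eliminated).
Set difference of the two operands is {(b, 15), (c, 38), (n, 5), (t, 25), (w, 35), (x, 21)}.

{(b, 15), (c, 38), (n, 5), (t, 25), (w, 35), (x, 21)}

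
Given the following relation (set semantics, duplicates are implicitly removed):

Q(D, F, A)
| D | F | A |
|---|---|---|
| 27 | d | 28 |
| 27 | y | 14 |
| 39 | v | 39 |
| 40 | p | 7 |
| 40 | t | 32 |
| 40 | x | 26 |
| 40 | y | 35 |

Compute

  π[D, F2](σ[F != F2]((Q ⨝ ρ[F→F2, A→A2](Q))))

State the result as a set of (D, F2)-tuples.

{(27, d), (27, y), (40, p), (40, t), (40, x), (40, y)}

ρ[F→F2, A→A2]: schema becomes (D, F2, A2); tuples unchanged.
Natural join on D: {(27, d, 28, d, 28), (27, d, 28, y, 14), (27, y, 14, d, 28), (27, y, 14, y, 14), (39, v, 39, v, 39), (40, p, 7, p, 7), (40, p, 7, t, 32), (40, p, 7, x, 26), (40, p, 7, y, 35), (40, t, 32, p, 7), (40, t, 32, t, 32), (40, t, 32, x, 26), (40, t, 32, y, 35), (40, x, 26, p, 7), (40, x, 26, t, 32), (40, x, 26, x, 26), (40, x, 26, y, 35), (40, y, 35, p, 7), (40, y, 35, t, 32), (40, y, 35, x, 26), (40, y, 35, y, 35)}
σ[F != F2]: keep tuples satisfying F != F2 → {(27, d, 28, y, 14), (27, y, 14, d, 28), (40, p, 7, t, 32), (40, p, 7, x, 26), (40, p, 7, y, 35), (40, t, 32, p, 7), (40, t, 32, x, 26), (40, t, 32, y, 35), (40, x, 26, p, 7), (40, x, 26, t, 32), (40, x, 26, y, 35), (40, y, 35, p, 7), (40, y, 35, t, 32), (40, y, 35, x, 26)}
π_{D, F2} gives {(27, d), (27, y), (40, p), (40, t), (40, x), (40, y)} (8 duplicate(s) eliminated).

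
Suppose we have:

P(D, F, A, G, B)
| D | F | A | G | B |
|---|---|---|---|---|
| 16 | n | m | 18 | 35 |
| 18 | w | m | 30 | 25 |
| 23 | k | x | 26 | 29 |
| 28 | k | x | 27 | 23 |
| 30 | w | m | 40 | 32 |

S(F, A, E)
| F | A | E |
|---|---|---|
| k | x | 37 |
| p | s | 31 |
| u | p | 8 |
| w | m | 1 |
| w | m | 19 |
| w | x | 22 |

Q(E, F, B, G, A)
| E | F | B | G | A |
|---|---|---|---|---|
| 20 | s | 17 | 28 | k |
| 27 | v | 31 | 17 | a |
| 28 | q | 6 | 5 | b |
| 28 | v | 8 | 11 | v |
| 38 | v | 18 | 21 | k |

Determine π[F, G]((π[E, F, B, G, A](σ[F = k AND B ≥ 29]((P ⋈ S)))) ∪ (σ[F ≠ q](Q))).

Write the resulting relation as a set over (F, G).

{(k, 26), (s, 28), (v, 11), (v, 17), (v, 21)}

Natural join on F, A: {(18, w, m, 30, 25, 1), (18, w, m, 30, 25, 19), (23, k, x, 26, 29, 37), (28, k, x, 27, 23, 37), (30, w, m, 40, 32, 1), (30, w, m, 40, 32, 19)}
Selection F = k AND B ≥ 29: {(23, k, x, 26, 29, 37)}
π_{E, F, B, G, A} gives {(37, k, 29, 26, x)}.
Selection F ≠ q: {(20, s, 17, 28, k), (27, v, 31, 17, a), (28, v, 8, 11, v), (38, v, 18, 21, k)}
Set union of the two operands is {(20, s, 17, 28, k), (27, v, 31, 17, a), (28, v, 8, 11, v), (37, k, 29, 26, x), (38, v, 18, 21, k)}.
π_{F, G} gives {(k, 26), (s, 28), (v, 11), (v, 17), (v, 21)}.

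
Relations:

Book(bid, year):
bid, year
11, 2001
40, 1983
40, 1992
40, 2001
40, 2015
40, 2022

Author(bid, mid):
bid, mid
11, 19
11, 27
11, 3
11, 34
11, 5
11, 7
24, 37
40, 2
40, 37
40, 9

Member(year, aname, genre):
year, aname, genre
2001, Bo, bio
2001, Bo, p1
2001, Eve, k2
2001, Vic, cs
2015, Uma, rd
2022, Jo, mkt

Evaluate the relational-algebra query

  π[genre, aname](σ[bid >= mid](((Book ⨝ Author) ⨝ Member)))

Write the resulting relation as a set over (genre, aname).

Natural join on bid: {(11, 2001, 19), (11, 2001, 27), (11, 2001, 3), (11, 2001, 34), (11, 2001, 5), (11, 2001, 7), (40, 1983, 2), (40, 1983, 37), (40, 1983, 9), (40, 1992, 2), (40, 1992, 37), (40, 1992, 9), (40, 2001, 2), (40, 2001, 37), (40, 2001, 9), (40, 2015, 2), (40, 2015, 37), (40, 2015, 9), (40, 2022, 2), (40, 2022, 37), (40, 2022, 9)}
Natural join on year: {(11, 2001, 19, Bo, bio), (11, 2001, 19, Bo, p1), (11, 2001, 19, Eve, k2), (11, 2001, 19, Vic, cs), (11, 2001, 27, Bo, bio), (11, 2001, 27, Bo, p1), (11, 2001, 27, Eve, k2), (11, 2001, 27, Vic, cs), (11, 2001, 3, Bo, bio), (11, 2001, 3, Bo, p1), (11, 2001, 3, Eve, k2), (11, 2001, 3, Vic, cs), (11, 2001, 34, Bo, bio), (11, 2001, 34, Bo, p1), (11, 2001, 34, Eve, k2), (11, 2001, 34, Vic, cs), (11, 2001, 5, Bo, bio), (11, 2001, 5, Bo, p1), (11, 2001, 5, Eve, k2), (11, 2001, 5, Vic, cs), (11, 2001, 7, Bo, bio), (11, 2001, 7, Bo, p1), (11, 2001, 7, Eve, k2), (11, 2001, 7, Vic, cs), (40, 2001, 2, Bo, bio), (40, 2001, 2, Bo, p1), (40, 2001, 2, Eve, k2), (40, 2001, 2, Vic, cs), (40, 2001, 37, Bo, bio), (40, 2001, 37, Bo, p1), (40, 2001, 37, Eve, k2), (40, 2001, 37, Vic, cs), (40, 2001, 9, Bo, bio), (40, 2001, 9, Bo, p1), (40, 2001, 9, Eve, k2), (40, 2001, 9, Vic, cs), (40, 2015, 2, Uma, rd), (40, 2015, 37, Uma, rd), (40, 2015, 9, Uma, rd), (40, 2022, 2, Jo, mkt), (40, 2022, 37, Jo, mkt), (40, 2022, 9, Jo, mkt)}
σ[bid >= mid]: keep tuples satisfying bid >= mid → {(11, 2001, 3, Bo, bio), (11, 2001, 3, Bo, p1), (11, 2001, 3, Eve, k2), (11, 2001, 3, Vic, cs), (11, 2001, 5, Bo, bio), (11, 2001, 5, Bo, p1), (11, 2001, 5, Eve, k2), (11, 2001, 5, Vic, cs), (11, 2001, 7, Bo, bio), (11, 2001, 7, Bo, p1), (11, 2001, 7, Eve, k2), (11, 2001, 7, Vic, cs), (40, 2001, 2, Bo, bio), (40, 2001, 2, Bo, p1), (40, 2001, 2, Eve, k2), (40, 2001, 2, Vic, cs), (40, 2001, 37, Bo, bio), (40, 2001, 37, Bo, p1), (40, 2001, 37, Eve, k2), (40, 2001, 37, Vic, cs), (40, 2001, 9, Bo, bio), (40, 2001, 9, Bo, p1), (40, 2001, 9, Eve, k2), (40, 2001, 9, Vic, cs), (40, 2015, 2, Uma, rd), (40, 2015, 37, Uma, rd), (40, 2015, 9, Uma, rd), (40, 2022, 2, Jo, mkt), (40, 2022, 37, Jo, mkt), (40, 2022, 9, Jo, mkt)}
π_{genre, aname} gives {(bio, Bo), (cs, Vic), (k2, Eve), (mkt, Jo), (p1, Bo), (rd, Uma)} (24 duplicate(s) eliminated).

{(bio, Bo), (cs, Vic), (k2, Eve), (mkt, Jo), (p1, Bo), (rd, Uma)}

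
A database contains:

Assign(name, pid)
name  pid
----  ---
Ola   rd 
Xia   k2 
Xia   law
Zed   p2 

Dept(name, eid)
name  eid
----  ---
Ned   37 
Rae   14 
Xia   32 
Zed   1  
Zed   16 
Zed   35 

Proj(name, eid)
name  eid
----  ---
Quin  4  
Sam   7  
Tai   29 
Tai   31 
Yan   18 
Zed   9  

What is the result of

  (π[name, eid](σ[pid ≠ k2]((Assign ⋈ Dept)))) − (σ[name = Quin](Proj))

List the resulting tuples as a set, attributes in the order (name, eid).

{(Xia, 32), (Zed, 1), (Zed, 16), (Zed, 35)}

Natural join on name: {(Xia, k2, 32), (Xia, law, 32), (Zed, p2, 1), (Zed, p2, 16), (Zed, p2, 35)}
Selection pid ≠ k2: {(Xia, law, 32), (Zed, p2, 1), (Zed, p2, 16), (Zed, p2, 35)}
π_{name, eid} gives {(Xia, 32), (Zed, 1), (Zed, 16), (Zed, 35)}.
Selection name = Quin: {(Quin, 4)}
Difference: {(Xia, 32), (Zed, 1), (Zed, 16), (Zed, 35)} with {(Quin, 4)} → {(Xia, 32), (Zed, 1), (Zed, 16), (Zed, 35)}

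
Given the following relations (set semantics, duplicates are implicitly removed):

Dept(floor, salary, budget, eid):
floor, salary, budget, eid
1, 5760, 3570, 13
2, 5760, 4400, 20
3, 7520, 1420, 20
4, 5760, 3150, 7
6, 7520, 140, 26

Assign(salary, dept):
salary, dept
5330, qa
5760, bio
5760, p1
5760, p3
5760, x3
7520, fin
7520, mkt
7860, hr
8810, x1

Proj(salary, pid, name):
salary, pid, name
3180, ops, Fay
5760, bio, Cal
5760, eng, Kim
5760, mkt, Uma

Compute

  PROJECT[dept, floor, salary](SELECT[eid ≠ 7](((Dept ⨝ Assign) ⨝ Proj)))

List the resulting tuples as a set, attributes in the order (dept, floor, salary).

{(bio, 1, 5760), (bio, 2, 5760), (p1, 1, 5760), (p1, 2, 5760), (p3, 1, 5760), (p3, 2, 5760), (x3, 1, 5760), (x3, 2, 5760)}

Dept ⋈ Assign (natural join on salary): {(1, 5760, 3570, 13, bio), (1, 5760, 3570, 13, p1), (1, 5760, 3570, 13, p3), (1, 5760, 3570, 13, x3), (2, 5760, 4400, 20, bio), (2, 5760, 4400, 20, p1), (2, 5760, 4400, 20, p3), (2, 5760, 4400, 20, x3), (3, 7520, 1420, 20, fin), (3, 7520, 1420, 20, mkt), (4, 5760, 3150, 7, bio), (4, 5760, 3150, 7, p1), (4, 5760, 3150, 7, p3), (4, 5760, 3150, 7, x3), (6, 7520, 140, 26, fin), (6, 7520, 140, 26, mkt)}
(Dept ⨝ Assign) ⋈ Proj (natural join on salary): {(1, 5760, 3570, 13, bio, bio, Cal), (1, 5760, 3570, 13, bio, eng, Kim), (1, 5760, 3570, 13, bio, mkt, Uma), (1, 5760, 3570, 13, p1, bio, Cal), (1, 5760, 3570, 13, p1, eng, Kim), (1, 5760, 3570, 13, p1, mkt, Uma), (1, 5760, 3570, 13, p3, bio, Cal), (1, 5760, 3570, 13, p3, eng, Kim), (1, 5760, 3570, 13, p3, mkt, Uma), (1, 5760, 3570, 13, x3, bio, Cal), (1, 5760, 3570, 13, x3, eng, Kim), (1, 5760, 3570, 13, x3, mkt, Uma), (2, 5760, 4400, 20, bio, bio, Cal), (2, 5760, 4400, 20, bio, eng, Kim), (2, 5760, 4400, 20, bio, mkt, Uma), (2, 5760, 4400, 20, p1, bio, Cal), (2, 5760, 4400, 20, p1, eng, Kim), (2, 5760, 4400, 20, p1, mkt, Uma), (2, 5760, 4400, 20, p3, bio, Cal), (2, 5760, 4400, 20, p3, eng, Kim), (2, 5760, 4400, 20, p3, mkt, Uma), (2, 5760, 4400, 20, x3, bio, Cal), (2, 5760, 4400, 20, x3, eng, Kim), (2, 5760, 4400, 20, x3, mkt, Uma), (4, 5760, 3150, 7, bio, bio, Cal), (4, 5760, 3150, 7, bio, eng, Kim), (4, 5760, 3150, 7, bio, mkt, Uma), (4, 5760, 3150, 7, p1, bio, Cal), (4, 5760, 3150, 7, p1, eng, Kim), (4, 5760, 3150, 7, p1, mkt, Uma), (4, 5760, 3150, 7, p3, bio, Cal), (4, 5760, 3150, 7, p3, eng, Kim), (4, 5760, 3150, 7, p3, mkt, Uma), (4, 5760, 3150, 7, x3, bio, Cal), (4, 5760, 3150, 7, x3, eng, Kim), (4, 5760, 3150, 7, x3, mkt, Uma)}
Selection eid ≠ 7: {(1, 5760, 3570, 13, bio, bio, Cal), (1, 5760, 3570, 13, bio, eng, Kim), (1, 5760, 3570, 13, bio, mkt, Uma), (1, 5760, 3570, 13, p1, bio, Cal), (1, 5760, 3570, 13, p1, eng, Kim), (1, 5760, 3570, 13, p1, mkt, Uma), (1, 5760, 3570, 13, p3, bio, Cal), (1, 5760, 3570, 13, p3, eng, Kim), (1, 5760, 3570, 13, p3, mkt, Uma), (1, 5760, 3570, 13, x3, bio, Cal), (1, 5760, 3570, 13, x3, eng, Kim), (1, 5760, 3570, 13, x3, mkt, Uma), (2, 5760, 4400, 20, bio, bio, Cal), (2, 5760, 4400, 20, bio, eng, Kim), (2, 5760, 4400, 20, bio, mkt, Uma), (2, 5760, 4400, 20, p1, bio, Cal), (2, 5760, 4400, 20, p1, eng, Kim), (2, 5760, 4400, 20, p1, mkt, Uma), (2, 5760, 4400, 20, p3, bio, Cal), (2, 5760, 4400, 20, p3, eng, Kim), (2, 5760, 4400, 20, p3, mkt, Uma), (2, 5760, 4400, 20, x3, bio, Cal), (2, 5760, 4400, 20, x3, eng, Kim), (2, 5760, 4400, 20, x3, mkt, Uma)}
Projecting to dept, floor, salary (16 duplicate(s) eliminated): {(bio, 1, 5760), (bio, 2, 5760), (p1, 1, 5760), (p1, 2, 5760), (p3, 1, 5760), (p3, 2, 5760), (x3, 1, 5760), (x3, 2, 5760)}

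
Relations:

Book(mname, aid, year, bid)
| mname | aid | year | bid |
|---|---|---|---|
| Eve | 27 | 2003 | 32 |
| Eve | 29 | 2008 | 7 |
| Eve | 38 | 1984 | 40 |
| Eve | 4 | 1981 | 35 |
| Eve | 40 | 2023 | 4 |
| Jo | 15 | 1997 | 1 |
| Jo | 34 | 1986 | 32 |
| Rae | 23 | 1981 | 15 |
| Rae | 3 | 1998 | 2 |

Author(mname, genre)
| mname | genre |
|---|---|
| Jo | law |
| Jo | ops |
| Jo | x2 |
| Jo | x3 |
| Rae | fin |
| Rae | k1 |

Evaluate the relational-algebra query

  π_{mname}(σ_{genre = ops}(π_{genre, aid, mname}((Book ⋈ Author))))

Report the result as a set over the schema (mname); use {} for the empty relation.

{Jo}

Joining Book and Author on mname yields {(Jo, 15, 1997, 1, law), (Jo, 15, 1997, 1, ops), (Jo, 15, 1997, 1, x2), (Jo, 15, 1997, 1, x3), (Jo, 34, 1986, 32, law), (Jo, 34, 1986, 32, ops), (Jo, 34, 1986, 32, x2), (Jo, 34, 1986, 32, x3), (Rae, 23, 1981, 15, fin), (Rae, 23, 1981, 15, k1), (Rae, 3, 1998, 2, fin), (Rae, 3, 1998, 2, k1)}.
π_{genre, aid, mname} gives {(fin, 23, Rae), (fin, 3, Rae), (k1, 23, Rae), (k1, 3, Rae), (law, 15, Jo), (law, 34, Jo), (ops, 15, Jo), (ops, 34, Jo), (x2, 15, Jo), (x2, 34, Jo), (x3, 15, Jo), (x3, 34, Jo)}.
Selection genre = ops: {(ops, 15, Jo), (ops, 34, Jo)}
π_{mname} gives {Jo} (1 duplicate(s) eliminated).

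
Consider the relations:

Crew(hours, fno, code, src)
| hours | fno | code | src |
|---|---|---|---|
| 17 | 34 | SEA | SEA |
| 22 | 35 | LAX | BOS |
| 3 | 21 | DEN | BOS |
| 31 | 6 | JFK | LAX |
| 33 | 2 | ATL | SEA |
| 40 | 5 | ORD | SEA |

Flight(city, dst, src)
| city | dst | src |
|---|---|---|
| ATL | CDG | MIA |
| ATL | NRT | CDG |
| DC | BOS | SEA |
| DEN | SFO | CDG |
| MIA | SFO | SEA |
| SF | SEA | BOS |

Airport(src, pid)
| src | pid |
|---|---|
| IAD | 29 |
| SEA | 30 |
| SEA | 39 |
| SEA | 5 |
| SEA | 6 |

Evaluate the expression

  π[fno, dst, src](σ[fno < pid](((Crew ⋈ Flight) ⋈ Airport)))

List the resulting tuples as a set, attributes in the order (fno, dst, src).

Joining Crew and Flight on src yields {(17, 34, SEA, SEA, DC, BOS), (17, 34, SEA, SEA, MIA, SFO), (22, 35, LAX, BOS, SF, SEA), (3, 21, DEN, BOS, SF, SEA), (33, 2, ATL, SEA, DC, BOS), (33, 2, ATL, SEA, MIA, SFO), (40, 5, ORD, SEA, DC, BOS), (40, 5, ORD, SEA, MIA, SFO)}.
Joining (Crew ⋈ Flight) and Airport on src yields {(17, 34, SEA, SEA, DC, BOS, 30), (17, 34, SEA, SEA, DC, BOS, 39), (17, 34, SEA, SEA, DC, BOS, 5), (17, 34, SEA, SEA, DC, BOS, 6), (17, 34, SEA, SEA, MIA, SFO, 30), (17, 34, SEA, SEA, MIA, SFO, 39), (17, 34, SEA, SEA, MIA, SFO, 5), (17, 34, SEA, SEA, MIA, SFO, 6), (33, 2, ATL, SEA, DC, BOS, 30), (33, 2, ATL, SEA, DC, BOS, 39), (33, 2, ATL, SEA, DC, BOS, 5), (33, 2, ATL, SEA, DC, BOS, 6), (33, 2, ATL, SEA, MIA, SFO, 30), (33, 2, ATL, SEA, MIA, SFO, 39), (33, 2, ATL, SEA, MIA, SFO, 5), (33, 2, ATL, SEA, MIA, SFO, 6), (40, 5, ORD, SEA, DC, BOS, 30), (40, 5, ORD, SEA, DC, BOS, 39), (40, 5, ORD, SEA, DC, BOS, 5), (40, 5, ORD, SEA, DC, BOS, 6), (40, 5, ORD, SEA, MIA, SFO, 30), (40, 5, ORD, SEA, MIA, SFO, 39), (40, 5, ORD, SEA, MIA, SFO, 5), (40, 5, ORD, SEA, MIA, SFO, 6)}.
σ[fno < pid]: keep tuples satisfying fno < pid → {(17, 34, SEA, SEA, DC, BOS, 39), (17, 34, SEA, SEA, MIA, SFO, 39), (33, 2, ATL, SEA, DC, BOS, 30), (33, 2, ATL, SEA, DC, BOS, 39), (33, 2, ATL, SEA, DC, BOS, 5), (33, 2, ATL, SEA, DC, BOS, 6), (33, 2, ATL, SEA, MIA, SFO, 30), (33, 2, ATL, SEA, MIA, SFO, 39), (33, 2, ATL, SEA, MIA, SFO, 5), (33, 2, ATL, SEA, MIA, SFO, 6), (40, 5, ORD, SEA, DC, BOS, 30), (40, 5, ORD, SEA, DC, BOS, 39), (40, 5, ORD, SEA, DC, BOS, 6), (40, 5, ORD, SEA, MIA, SFO, 30), (40, 5, ORD, SEA, MIA, SFO, 39), (40, 5, ORD, SEA, MIA, SFO, 6)}
π_{fno, dst, src} gives {(2, BOS, SEA), (2, SFO, SEA), (34, BOS, SEA), (34, SFO, SEA), (5, BOS, SEA), (5, SFO, SEA)} (10 duplicate(s) eliminated).

{(2, BOS, SEA), (2, SFO, SEA), (34, BOS, SEA), (34, SFO, SEA), (5, BOS, SEA), (5, SFO, SEA)}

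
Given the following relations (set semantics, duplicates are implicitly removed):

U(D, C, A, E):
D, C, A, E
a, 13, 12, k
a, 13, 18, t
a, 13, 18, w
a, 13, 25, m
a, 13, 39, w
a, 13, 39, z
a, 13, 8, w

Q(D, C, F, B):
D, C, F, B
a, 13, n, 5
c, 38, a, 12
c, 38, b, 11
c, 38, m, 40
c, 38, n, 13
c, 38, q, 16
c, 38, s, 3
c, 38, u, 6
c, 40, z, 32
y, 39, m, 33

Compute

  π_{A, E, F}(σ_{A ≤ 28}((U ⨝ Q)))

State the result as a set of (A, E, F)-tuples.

Joining U and Q on D, C yields {(a, 13, 12, k, n, 5), (a, 13, 18, t, n, 5), (a, 13, 18, w, n, 5), (a, 13, 25, m, n, 5), (a, 13, 39, w, n, 5), (a, 13, 39, z, n, 5), (a, 13, 8, w, n, 5)}.
Filtering on A ≤ 28 leaves {(a, 13, 12, k, n, 5), (a, 13, 18, t, n, 5), (a, 13, 18, w, n, 5), (a, 13, 25, m, n, 5), (a, 13, 8, w, n, 5)}.
Keep only column(s) A, E, F: {(12, k, n), (18, t, n), (18, w, n), (25, m, n), (8, w, n)}

{(12, k, n), (18, t, n), (18, w, n), (25, m, n), (8, w, n)}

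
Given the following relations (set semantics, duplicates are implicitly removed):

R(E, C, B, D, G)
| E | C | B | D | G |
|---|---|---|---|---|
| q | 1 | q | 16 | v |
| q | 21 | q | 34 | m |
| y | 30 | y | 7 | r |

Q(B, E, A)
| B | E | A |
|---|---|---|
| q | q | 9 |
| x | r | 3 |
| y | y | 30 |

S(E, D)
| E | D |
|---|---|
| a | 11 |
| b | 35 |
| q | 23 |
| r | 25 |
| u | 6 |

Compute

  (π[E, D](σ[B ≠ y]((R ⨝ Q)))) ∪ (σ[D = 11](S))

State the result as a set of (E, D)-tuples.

R ⋈ Q (natural join on E, B): {(q, 1, q, 16, v, 9), (q, 21, q, 34, m, 9), (y, 30, y, 7, r, 30)}
Apply σ_{B ≠ y}; surviving tuples: {(q, 1, q, 16, v, 9), (q, 21, q, 34, m, 9)}
π[E, D]: project onto (E, D) → {(q, 16), (q, 34)}
Apply σ_{D = 11}; surviving tuples: {(a, 11)}
Taking the union: {(a, 11), (q, 16), (q, 34)}

{(a, 11), (q, 16), (q, 34)}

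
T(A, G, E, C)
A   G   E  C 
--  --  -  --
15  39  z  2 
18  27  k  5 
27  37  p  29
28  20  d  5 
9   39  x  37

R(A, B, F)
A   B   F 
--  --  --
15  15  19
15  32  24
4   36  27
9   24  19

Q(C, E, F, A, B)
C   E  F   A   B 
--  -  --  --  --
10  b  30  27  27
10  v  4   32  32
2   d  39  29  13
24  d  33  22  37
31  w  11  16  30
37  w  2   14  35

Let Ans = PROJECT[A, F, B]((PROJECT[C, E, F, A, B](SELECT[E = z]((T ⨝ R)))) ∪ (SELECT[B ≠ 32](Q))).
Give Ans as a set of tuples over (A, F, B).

Natural join on A: {(15, 39, z, 2, 15, 19), (15, 39, z, 2, 32, 24), (9, 39, x, 37, 24, 19)}
Filtering on E = z leaves {(15, 39, z, 2, 15, 19), (15, 39, z, 2, 32, 24)}.
Keep only column(s) C, E, F, A, B: {(2, z, 19, 15, 15), (2, z, 24, 15, 32)}
Filtering on B ≠ 32 leaves {(10, b, 30, 27, 27), (2, d, 39, 29, 13), (24, d, 33, 22, 37), (31, w, 11, 16, 30), (37, w, 2, 14, 35)}.
Taking the union: {(10, b, 30, 27, 27), (2, d, 39, 29, 13), (2, z, 19, 15, 15), (2, z, 24, 15, 32), (24, d, 33, 22, 37), (31, w, 11, 16, 30), (37, w, 2, 14, 35)}
Keep only column(s) A, F, B: {(14, 2, 35), (15, 19, 15), (15, 24, 32), (16, 11, 30), (22, 33, 37), (27, 30, 27), (29, 39, 13)}

{(14, 2, 35), (15, 19, 15), (15, 24, 32), (16, 11, 30), (22, 33, 37), (27, 30, 27), (29, 39, 13)}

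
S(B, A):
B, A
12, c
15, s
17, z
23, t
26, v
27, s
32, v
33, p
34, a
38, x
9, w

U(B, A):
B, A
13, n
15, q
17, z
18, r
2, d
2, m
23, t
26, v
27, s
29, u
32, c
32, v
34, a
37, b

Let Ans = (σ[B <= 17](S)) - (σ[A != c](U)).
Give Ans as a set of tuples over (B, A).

{(12, c), (15, s), (9, w)}

Filtering on B <= 17 leaves {(12, c), (15, s), (17, z), (9, w)}.
Filtering on A != c leaves {(13, n), (15, q), (17, z), (18, r), (2, d), (2, m), (23, t), (26, v), (27, s), (29, u), (32, v), (34, a), (37, b)}.
Set difference of the two operands is {(12, c), (15, s), (9, w)}.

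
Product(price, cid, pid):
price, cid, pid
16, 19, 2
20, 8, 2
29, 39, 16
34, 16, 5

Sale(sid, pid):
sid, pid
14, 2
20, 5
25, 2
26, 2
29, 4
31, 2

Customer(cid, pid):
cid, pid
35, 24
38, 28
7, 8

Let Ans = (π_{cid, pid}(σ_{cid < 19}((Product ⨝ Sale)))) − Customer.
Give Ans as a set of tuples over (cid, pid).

{(16, 5), (8, 2)}

Joining Product and Sale on pid yields {(16, 19, 2, 14), (16, 19, 2, 25), (16, 19, 2, 26), (16, 19, 2, 31), (20, 8, 2, 14), (20, 8, 2, 25), (20, 8, 2, 26), (20, 8, 2, 31), (34, 16, 5, 20)}.
σ[cid < 19]: keep tuples satisfying cid < 19 → {(20, 8, 2, 14), (20, 8, 2, 25), (20, 8, 2, 26), (20, 8, 2, 31), (34, 16, 5, 20)}
π[cid, pid]: project onto (cid, pid) (3 duplicate(s) eliminated) → {(16, 5), (8, 2)}
Set difference of the two operands is {(16, 5), (8, 2)}.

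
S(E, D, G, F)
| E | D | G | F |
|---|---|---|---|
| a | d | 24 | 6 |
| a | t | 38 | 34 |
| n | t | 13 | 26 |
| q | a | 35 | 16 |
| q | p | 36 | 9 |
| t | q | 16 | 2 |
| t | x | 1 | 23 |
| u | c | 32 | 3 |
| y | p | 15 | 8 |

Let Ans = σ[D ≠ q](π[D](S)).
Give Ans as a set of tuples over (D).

{a, c, d, p, t, x}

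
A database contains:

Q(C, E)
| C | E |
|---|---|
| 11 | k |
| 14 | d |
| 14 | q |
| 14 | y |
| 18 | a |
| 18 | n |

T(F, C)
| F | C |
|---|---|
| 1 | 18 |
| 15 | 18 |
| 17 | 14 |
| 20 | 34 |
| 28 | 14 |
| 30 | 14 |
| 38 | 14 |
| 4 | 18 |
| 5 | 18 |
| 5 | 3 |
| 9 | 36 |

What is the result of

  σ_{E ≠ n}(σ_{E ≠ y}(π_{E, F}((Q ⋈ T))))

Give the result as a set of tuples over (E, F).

{(a, 1), (a, 15), (a, 4), (a, 5), (d, 17), (d, 28), (d, 30), (d, 38), (q, 17), (q, 28), (q, 30), (q, 38)}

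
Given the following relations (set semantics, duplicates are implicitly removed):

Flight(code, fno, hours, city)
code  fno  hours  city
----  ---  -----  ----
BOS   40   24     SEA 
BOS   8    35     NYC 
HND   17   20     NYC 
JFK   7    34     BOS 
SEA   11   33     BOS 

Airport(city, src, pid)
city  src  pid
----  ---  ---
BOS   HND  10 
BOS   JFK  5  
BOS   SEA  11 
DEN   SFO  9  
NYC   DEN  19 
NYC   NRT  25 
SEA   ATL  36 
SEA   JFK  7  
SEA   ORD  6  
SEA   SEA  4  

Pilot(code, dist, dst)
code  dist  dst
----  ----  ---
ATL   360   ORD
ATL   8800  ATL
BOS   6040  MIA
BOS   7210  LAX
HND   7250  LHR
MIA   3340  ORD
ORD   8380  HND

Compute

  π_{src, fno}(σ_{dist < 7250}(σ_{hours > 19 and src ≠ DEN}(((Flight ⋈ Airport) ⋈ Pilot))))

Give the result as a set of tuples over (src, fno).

{(ATL, 40), (JFK, 40), (NRT, 8), (ORD, 40), (SEA, 40)}

Natural join on city: {(BOS, 40, 24, SEA, ATL, 36), (BOS, 40, 24, SEA, JFK, 7), (BOS, 40, 24, SEA, ORD, 6), (BOS, 40, 24, SEA, SEA, 4), (BOS, 8, 35, NYC, DEN, 19), (BOS, 8, 35, NYC, NRT, 25), (HND, 17, 20, NYC, DEN, 19), (HND, 17, 20, NYC, NRT, 25), (JFK, 7, 34, BOS, HND, 10), (JFK, 7, 34, BOS, JFK, 5), (JFK, 7, 34, BOS, SEA, 11), (SEA, 11, 33, BOS, HND, 10), (SEA, 11, 33, BOS, JFK, 5), (SEA, 11, 33, BOS, SEA, 11)}
Natural join on code: {(BOS, 40, 24, SEA, ATL, 36, 6040, MIA), (BOS, 40, 24, SEA, ATL, 36, 7210, LAX), (BOS, 40, 24, SEA, JFK, 7, 6040, MIA), (BOS, 40, 24, SEA, JFK, 7, 7210, LAX), (BOS, 40, 24, SEA, ORD, 6, 6040, MIA), (BOS, 40, 24, SEA, ORD, 6, 7210, LAX), (BOS, 40, 24, SEA, SEA, 4, 6040, MIA), (BOS, 40, 24, SEA, SEA, 4, 7210, LAX), (BOS, 8, 35, NYC, DEN, 19, 6040, MIA), (BOS, 8, 35, NYC, DEN, 19, 7210, LAX), (BOS, 8, 35, NYC, NRT, 25, 6040, MIA), (BOS, 8, 35, NYC, NRT, 25, 7210, LAX), (HND, 17, 20, NYC, DEN, 19, 7250, LHR), (HND, 17, 20, NYC, NRT, 25, 7250, LHR)}
σ[hours > 19 and src ≠ DEN]: keep tuples satisfying hours > 19 and src ≠ DEN → {(BOS, 40, 24, SEA, ATL, 36, 6040, MIA), (BOS, 40, 24, SEA, ATL, 36, 7210, LAX), (BOS, 40, 24, SEA, JFK, 7, 6040, MIA), (BOS, 40, 24, SEA, JFK, 7, 7210, LAX), (BOS, 40, 24, SEA, ORD, 6, 6040, MIA), (BOS, 40, 24, SEA, ORD, 6, 7210, LAX), (BOS, 40, 24, SEA, SEA, 4, 6040, MIA), (BOS, 40, 24, SEA, SEA, 4, 7210, LAX), (BOS, 8, 35, NYC, NRT, 25, 6040, MIA), (BOS, 8, 35, NYC, NRT, 25, 7210, LAX), (HND, 17, 20, NYC, NRT, 25, 7250, LHR)}
σ[dist < 7250]: keep tuples satisfying dist < 7250 → {(BOS, 40, 24, SEA, ATL, 36, 6040, MIA), (BOS, 40, 24, SEA, ATL, 36, 7210, LAX), (BOS, 40, 24, SEA, JFK, 7, 6040, MIA), (BOS, 40, 24, SEA, JFK, 7, 7210, LAX), (BOS, 40, 24, SEA, ORD, 6, 6040, MIA), (BOS, 40, 24, SEA, ORD, 6, 7210, LAX), (BOS, 40, 24, SEA, SEA, 4, 6040, MIA), (BOS, 40, 24, SEA, SEA, 4, 7210, LAX), (BOS, 8, 35, NYC, NRT, 25, 6040, MIA), (BOS, 8, 35, NYC, NRT, 25, 7210, LAX)}
π_{src, fno} gives {(ATL, 40), (JFK, 40), (NRT, 8), (ORD, 40), (SEA, 40)} (5 duplicate(s) eliminated).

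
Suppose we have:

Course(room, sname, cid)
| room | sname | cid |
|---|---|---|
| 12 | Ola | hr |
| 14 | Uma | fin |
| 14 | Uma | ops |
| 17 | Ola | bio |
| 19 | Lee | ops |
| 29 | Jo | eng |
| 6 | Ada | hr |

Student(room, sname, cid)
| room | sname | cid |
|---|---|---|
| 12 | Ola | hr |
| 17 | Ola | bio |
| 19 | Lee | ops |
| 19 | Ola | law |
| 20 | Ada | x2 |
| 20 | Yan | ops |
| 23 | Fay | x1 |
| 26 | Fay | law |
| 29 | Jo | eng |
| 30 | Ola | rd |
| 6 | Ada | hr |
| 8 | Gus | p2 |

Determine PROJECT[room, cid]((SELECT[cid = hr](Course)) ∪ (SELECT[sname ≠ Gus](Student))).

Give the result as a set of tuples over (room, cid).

{(12, hr), (17, bio), (19, law), (19, ops), (20, ops), (20, x2), (23, x1), (26, law), (29, eng), (30, rd), (6, hr)}

Apply σ_{cid = hr}; surviving tuples: {(12, Ola, hr), (6, Ada, hr)}
Apply σ_{sname ≠ Gus}; surviving tuples: {(12, Ola, hr), (17, Ola, bio), (19, Lee, ops), (19, Ola, law), (20, Ada, x2), (20, Yan, ops), (23, Fay, x1), (26, Fay, law), (29, Jo, eng), (30, Ola, rd), (6, Ada, hr)}
Taking the union: {(12, Ola, hr), (17, Ola, bio), (19, Lee, ops), (19, Ola, law), (20, Ada, x2), (20, Yan, ops), (23, Fay, x1), (26, Fay, law), (29, Jo, eng), (30, Ola, rd), (6, Ada, hr)}
Projecting to room, cid: {(12, hr), (17, bio), (19, law), (19, ops), (20, ops), (20, x2), (23, x1), (26, law), (29, eng), (30, rd), (6, hr)}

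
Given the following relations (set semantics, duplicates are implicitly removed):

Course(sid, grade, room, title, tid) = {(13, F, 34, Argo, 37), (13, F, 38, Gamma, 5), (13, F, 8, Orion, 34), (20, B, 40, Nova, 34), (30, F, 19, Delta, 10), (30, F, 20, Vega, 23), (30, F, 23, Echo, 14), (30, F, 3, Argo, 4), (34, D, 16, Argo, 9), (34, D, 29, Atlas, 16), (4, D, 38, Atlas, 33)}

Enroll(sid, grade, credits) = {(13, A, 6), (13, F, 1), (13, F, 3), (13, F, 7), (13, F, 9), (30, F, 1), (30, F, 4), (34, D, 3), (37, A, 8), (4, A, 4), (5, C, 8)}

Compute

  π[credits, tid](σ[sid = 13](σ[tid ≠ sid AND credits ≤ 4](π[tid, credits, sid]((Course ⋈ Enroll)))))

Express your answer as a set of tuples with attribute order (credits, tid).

{(1, 34), (1, 37), (1, 5), (3, 34), (3, 37), (3, 5)}

Course ⋈ Enroll (natural join on sid, grade): {(13, F, 34, Argo, 37, 1), (13, F, 34, Argo, 37, 3), (13, F, 34, Argo, 37, 7), (13, F, 34, Argo, 37, 9), (13, F, 38, Gamma, 5, 1), (13, F, 38, Gamma, 5, 3), (13, F, 38, Gamma, 5, 7), (13, F, 38, Gamma, 5, 9), (13, F, 8, Orion, 34, 1), (13, F, 8, Orion, 34, 3), (13, F, 8, Orion, 34, 7), (13, F, 8, Orion, 34, 9), (30, F, 19, Delta, 10, 1), (30, F, 19, Delta, 10, 4), (30, F, 20, Vega, 23, 1), (30, F, 20, Vega, 23, 4), (30, F, 23, Echo, 14, 1), (30, F, 23, Echo, 14, 4), (30, F, 3, Argo, 4, 1), (30, F, 3, Argo, 4, 4), (34, D, 16, Argo, 9, 3), (34, D, 29, Atlas, 16, 3)}
π_{tid, credits, sid} gives {(10, 1, 30), (10, 4, 30), (14, 1, 30), (14, 4, 30), (16, 3, 34), (23, 1, 30), (23, 4, 30), (34, 1, 13), (34, 3, 13), (34, 7, 13), (34, 9, 13), (37, 1, 13), (37, 3, 13), (37, 7, 13), (37, 9, 13), (4, 1, 30), (4, 4, 30), (5, 1, 13), (5, 3, 13), (5, 7, 13), (5, 9, 13), (9, 3, 34)}.
σ[tid ≠ sid AND credits ≤ 4]: keep tuples satisfying tid ≠ sid AND credits ≤ 4 → {(10, 1, 30), (10, 4, 30), (14, 1, 30), (14, 4, 30), (16, 3, 34), (23, 1, 30), (23, 4, 30), (34, 1, 13), (34, 3, 13), (37, 1, 13), (37, 3, 13), (4, 1, 30), (4, 4, 30), (5, 1, 13), (5, 3, 13), (9, 3, 34)}
σ[sid = 13]: keep tuples satisfying sid = 13 → {(34, 1, 13), (34, 3, 13), (37, 1, 13), (37, 3, 13), (5, 1, 13), (5, 3, 13)}
π_{credits, tid} gives {(1, 34), (1, 37), (1, 5), (3, 34), (3, 37), (3, 5)}.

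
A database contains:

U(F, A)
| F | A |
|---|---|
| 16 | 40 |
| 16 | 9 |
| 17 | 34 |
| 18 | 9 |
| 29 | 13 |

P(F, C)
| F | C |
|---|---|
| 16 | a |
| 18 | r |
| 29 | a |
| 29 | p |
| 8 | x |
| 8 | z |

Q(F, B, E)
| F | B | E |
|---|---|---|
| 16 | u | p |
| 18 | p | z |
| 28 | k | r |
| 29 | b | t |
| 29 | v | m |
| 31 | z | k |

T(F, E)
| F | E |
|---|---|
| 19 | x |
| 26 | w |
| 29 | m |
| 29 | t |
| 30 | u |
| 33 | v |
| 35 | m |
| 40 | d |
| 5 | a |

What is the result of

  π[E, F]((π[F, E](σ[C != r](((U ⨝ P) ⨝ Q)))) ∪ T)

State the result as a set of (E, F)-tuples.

{(a, 5), (d, 40), (m, 29), (m, 35), (p, 16), (t, 29), (u, 30), (v, 33), (w, 26), (x, 19)}

U ⋈ P (natural join on F): {(16, 40, a), (16, 9, a), (18, 9, r), (29, 13, a), (29, 13, p)}
(U ⨝ P) ⋈ Q (natural join on F): {(16, 40, a, u, p), (16, 9, a, u, p), (18, 9, r, p, z), (29, 13, a, b, t), (29, 13, a, v, m), (29, 13, p, b, t), (29, 13, p, v, m)}
Apply σ_{C != r}; surviving tuples: {(16, 40, a, u, p), (16, 9, a, u, p), (29, 13, a, b, t), (29, 13, a, v, m), (29, 13, p, b, t), (29, 13, p, v, m)}
π_{F, E} gives {(16, p), (29, m), (29, t)} (3 duplicate(s) eliminated).
Set union of the two operands is {(16, p), (19, x), (26, w), (29, m), (29, t), (30, u), (33, v), (35, m), (40, d), (5, a)}.
π_{E, F} gives {(a, 5), (d, 40), (m, 29), (m, 35), (p, 16), (t, 29), (u, 30), (v, 33), (w, 26), (x, 19)}.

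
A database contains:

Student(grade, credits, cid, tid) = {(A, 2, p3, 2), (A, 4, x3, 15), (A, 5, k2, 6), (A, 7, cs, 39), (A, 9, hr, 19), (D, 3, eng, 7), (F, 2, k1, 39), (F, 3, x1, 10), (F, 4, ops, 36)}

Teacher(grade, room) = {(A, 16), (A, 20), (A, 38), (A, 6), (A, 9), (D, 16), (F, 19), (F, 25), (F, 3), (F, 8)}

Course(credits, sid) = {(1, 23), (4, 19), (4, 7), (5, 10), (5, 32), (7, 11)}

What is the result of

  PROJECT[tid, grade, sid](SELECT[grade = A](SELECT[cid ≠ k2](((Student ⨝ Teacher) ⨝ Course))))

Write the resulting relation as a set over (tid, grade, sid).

{(15, A, 19), (15, A, 7), (39, A, 11)}

Natural join on grade: {(A, 2, p3, 2, 16), (A, 2, p3, 2, 20), (A, 2, p3, 2, 38), (A, 2, p3, 2, 6), (A, 2, p3, 2, 9), (A, 4, x3, 15, 16), (A, 4, x3, 15, 20), (A, 4, x3, 15, 38), (A, 4, x3, 15, 6), (A, 4, x3, 15, 9), (A, 5, k2, 6, 16), (A, 5, k2, 6, 20), (A, 5, k2, 6, 38), (A, 5, k2, 6, 6), (A, 5, k2, 6, 9), (A, 7, cs, 39, 16), (A, 7, cs, 39, 20), (A, 7, cs, 39, 38), (A, 7, cs, 39, 6), (A, 7, cs, 39, 9), (A, 9, hr, 19, 16), (A, 9, hr, 19, 20), (A, 9, hr, 19, 38), (A, 9, hr, 19, 6), (A, 9, hr, 19, 9), (D, 3, eng, 7, 16), (F, 2, k1, 39, 19), (F, 2, k1, 39, 25), (F, 2, k1, 39, 3), (F, 2, k1, 39, 8), (F, 3, x1, 10, 19), (F, 3, x1, 10, 25), (F, 3, x1, 10, 3), (F, 3, x1, 10, 8), (F, 4, ops, 36, 19), (F, 4, ops, 36, 25), (F, 4, ops, 36, 3), (F, 4, ops, 36, 8)}
Natural join on credits: {(A, 4, x3, 15, 16, 19), (A, 4, x3, 15, 16, 7), (A, 4, x3, 15, 20, 19), (A, 4, x3, 15, 20, 7), (A, 4, x3, 15, 38, 19), (A, 4, x3, 15, 38, 7), (A, 4, x3, 15, 6, 19), (A, 4, x3, 15, 6, 7), (A, 4, x3, 15, 9, 19), (A, 4, x3, 15, 9, 7), (A, 5, k2, 6, 16, 10), (A, 5, k2, 6, 16, 32), (A, 5, k2, 6, 20, 10), (A, 5, k2, 6, 20, 32), (A, 5, k2, 6, 38, 10), (A, 5, k2, 6, 38, 32), (A, 5, k2, 6, 6, 10), (A, 5, k2, 6, 6, 32), (A, 5, k2, 6, 9, 10), (A, 5, k2, 6, 9, 32), (A, 7, cs, 39, 16, 11), (A, 7, cs, 39, 20, 11), (A, 7, cs, 39, 38, 11), (A, 7, cs, 39, 6, 11), (A, 7, cs, 39, 9, 11), (F, 4, ops, 36, 19, 19), (F, 4, ops, 36, 19, 7), (F, 4, ops, 36, 25, 19), (F, 4, ops, 36, 25, 7), (F, 4, ops, 36, 3, 19), (F, 4, ops, 36, 3, 7), (F, 4, ops, 36, 8, 19), (F, 4, ops, 36, 8, 7)}
Filtering on cid ≠ k2 leaves {(A, 4, x3, 15, 16, 19), (A, 4, x3, 15, 16, 7), (A, 4, x3, 15, 20, 19), (A, 4, x3, 15, 20, 7), (A, 4, x3, 15, 38, 19), (A, 4, x3, 15, 38, 7), (A, 4, x3, 15, 6, 19), (A, 4, x3, 15, 6, 7), (A, 4, x3, 15, 9, 19), (A, 4, x3, 15, 9, 7), (A, 7, cs, 39, 16, 11), (A, 7, cs, 39, 20, 11), (A, 7, cs, 39, 38, 11), (A, 7, cs, 39, 6, 11), (A, 7, cs, 39, 9, 11), (F, 4, ops, 36, 19, 19), (F, 4, ops, 36, 19, 7), (F, 4, ops, 36, 25, 19), (F, 4, ops, 36, 25, 7), (F, 4, ops, 36, 3, 19), (F, 4, ops, 36, 3, 7), (F, 4, ops, 36, 8, 19), (F, 4, ops, 36, 8, 7)}.
Filtering on grade = A leaves {(A, 4, x3, 15, 16, 19), (A, 4, x3, 15, 16, 7), (A, 4, x3, 15, 20, 19), (A, 4, x3, 15, 20, 7), (A, 4, x3, 15, 38, 19), (A, 4, x3, 15, 38, 7), (A, 4, x3, 15, 6, 19), (A, 4, x3, 15, 6, 7), (A, 4, x3, 15, 9, 19), (A, 4, x3, 15, 9, 7), (A, 7, cs, 39, 16, 11), (A, 7, cs, 39, 20, 11), (A, 7, cs, 39, 38, 11), (A, 7, cs, 39, 6, 11), (A, 7, cs, 39, 9, 11)}.
Projecting to tid, grade, sid (12 duplicate(s) eliminated): {(15, A, 19), (15, A, 7), (39, A, 11)}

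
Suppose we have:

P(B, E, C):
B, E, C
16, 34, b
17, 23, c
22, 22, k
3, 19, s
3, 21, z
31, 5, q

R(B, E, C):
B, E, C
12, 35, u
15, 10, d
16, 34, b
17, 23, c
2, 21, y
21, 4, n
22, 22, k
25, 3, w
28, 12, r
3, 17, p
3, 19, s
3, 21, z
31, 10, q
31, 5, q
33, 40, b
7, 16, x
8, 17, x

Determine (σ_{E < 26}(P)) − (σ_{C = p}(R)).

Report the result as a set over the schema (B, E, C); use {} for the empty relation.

{(17, 23, c), (22, 22, k), (3, 19, s), (3, 21, z), (31, 5, q)}

Apply σ_{E < 26}; surviving tuples: {(17, 23, c), (22, 22, k), (3, 19, s), (3, 21, z), (31, 5, q)}
Apply σ_{C = p}; surviving tuples: {(3, 17, p)}
Set difference of the two operands is {(17, 23, c), (22, 22, k), (3, 19, s), (3, 21, z), (31, 5, q)}.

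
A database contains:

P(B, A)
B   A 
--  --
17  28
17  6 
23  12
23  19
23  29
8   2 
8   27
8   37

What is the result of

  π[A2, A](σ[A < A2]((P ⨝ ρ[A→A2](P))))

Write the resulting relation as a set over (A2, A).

{(19, 12), (27, 2), (28, 6), (29, 12), (29, 19), (37, 2), (37, 27)}

ρ[A→A2]: schema becomes (B, A2); tuples unchanged.
Natural join on B: {(17, 28, 28), (17, 28, 6), (17, 6, 28), (17, 6, 6), (23, 12, 12), (23, 12, 19), (23, 12, 29), (23, 19, 12), (23, 19, 19), (23, 19, 29), (23, 29, 12), (23, 29, 19), (23, 29, 29), (8, 2, 2), (8, 2, 27), (8, 2, 37), (8, 27, 2), (8, 27, 27), (8, 27, 37), (8, 37, 2), (8, 37, 27), (8, 37, 37)}
Apply σ_{A < A2}; surviving tuples: {(17, 6, 28), (23, 12, 19), (23, 12, 29), (23, 19, 29), (8, 2, 27), (8, 2, 37), (8, 27, 37)}
π_{A2, A} gives {(19, 12), (27, 2), (28, 6), (29, 12), (29, 19), (37, 2), (37, 27)}.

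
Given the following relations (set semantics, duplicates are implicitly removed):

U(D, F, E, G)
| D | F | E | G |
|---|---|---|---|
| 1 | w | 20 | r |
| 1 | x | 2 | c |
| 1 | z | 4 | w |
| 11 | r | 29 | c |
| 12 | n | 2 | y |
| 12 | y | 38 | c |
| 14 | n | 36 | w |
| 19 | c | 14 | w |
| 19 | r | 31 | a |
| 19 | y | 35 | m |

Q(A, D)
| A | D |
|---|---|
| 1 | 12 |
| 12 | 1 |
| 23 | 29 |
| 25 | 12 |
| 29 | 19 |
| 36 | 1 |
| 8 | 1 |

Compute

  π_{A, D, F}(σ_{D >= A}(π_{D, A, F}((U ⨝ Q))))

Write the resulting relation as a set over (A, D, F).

U ⋈ Q (natural join on D): {(1, w, 20, r, 12), (1, w, 20, r, 36), (1, w, 20, r, 8), (1, x, 2, c, 12), (1, x, 2, c, 36), (1, x, 2, c, 8), (1, z, 4, w, 12), (1, z, 4, w, 36), (1, z, 4, w, 8), (12, n, 2, y, 1), (12, n, 2, y, 25), (12, y, 38, c, 1), (12, y, 38, c, 25), (19, c, 14, w, 29), (19, r, 31, a, 29), (19, y, 35, m, 29)}
π_{D, A, F} gives {(1, 12, w), (1, 12, x), (1, 12, z), (1, 36, w), (1, 36, x), (1, 36, z), (1, 8, w), (1, 8, x), (1, 8, z), (12, 1, n), (12, 1, y), (12, 25, n), (12, 25, y), (19, 29, c), (19, 29, r), (19, 29, y)}.
Selection D >= A: {(12, 1, n), (12, 1, y)}
π_{A, D, F} gives {(1, 12, n), (1, 12, y)}.

{(1, 12, n), (1, 12, y)}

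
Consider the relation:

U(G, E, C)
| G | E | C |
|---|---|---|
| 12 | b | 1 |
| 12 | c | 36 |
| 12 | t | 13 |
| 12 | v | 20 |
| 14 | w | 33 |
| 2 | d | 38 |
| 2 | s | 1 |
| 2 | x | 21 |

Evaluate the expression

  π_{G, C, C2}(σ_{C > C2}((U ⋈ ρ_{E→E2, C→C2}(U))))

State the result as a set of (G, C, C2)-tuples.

ρ[E→E2, C→C2]: schema becomes (G, E2, C2); tuples unchanged.
U ⋈ ρ_{E→E2, C→C2}(U) (natural join on G): {(12, b, 1, b, 1), (12, b, 1, c, 36), (12, b, 1, t, 13), (12, b, 1, v, 20), (12, c, 36, b, 1), (12, c, 36, c, 36), (12, c, 36, t, 13), (12, c, 36, v, 20), (12, t, 13, b, 1), (12, t, 13, c, 36), (12, t, 13, t, 13), (12, t, 13, v, 20), (12, v, 20, b, 1), (12, v, 20, c, 36), (12, v, 20, t, 13), (12, v, 20, v, 20), (14, w, 33, w, 33), (2, d, 38, d, 38), (2, d, 38, s, 1), (2, d, 38, x, 21), (2, s, 1, d, 38), (2, s, 1, s, 1), (2, s, 1, x, 21), (2, x, 21, d, 38), (2, x, 21, s, 1), (2, x, 21, x, 21)}
Apply σ_{C > C2}; surviving tuples: {(12, c, 36, b, 1), (12, c, 36, t, 13), (12, c, 36, v, 20), (12, t, 13, b, 1), (12, v, 20, b, 1), (12, v, 20, t, 13), (2, d, 38, s, 1), (2, d, 38, x, 21), (2, x, 21, s, 1)}
π[G, C, C2]: project onto (G, C, C2) → {(12, 13, 1), (12, 20, 1), (12, 20, 13), (12, 36, 1), (12, 36, 13), (12, 36, 20), (2, 21, 1), (2, 38, 1), (2, 38, 21)}

{(12, 13, 1), (12, 20, 1), (12, 20, 13), (12, 36, 1), (12, 36, 13), (12, 36, 20), (2, 21, 1), (2, 38, 1), (2, 38, 21)}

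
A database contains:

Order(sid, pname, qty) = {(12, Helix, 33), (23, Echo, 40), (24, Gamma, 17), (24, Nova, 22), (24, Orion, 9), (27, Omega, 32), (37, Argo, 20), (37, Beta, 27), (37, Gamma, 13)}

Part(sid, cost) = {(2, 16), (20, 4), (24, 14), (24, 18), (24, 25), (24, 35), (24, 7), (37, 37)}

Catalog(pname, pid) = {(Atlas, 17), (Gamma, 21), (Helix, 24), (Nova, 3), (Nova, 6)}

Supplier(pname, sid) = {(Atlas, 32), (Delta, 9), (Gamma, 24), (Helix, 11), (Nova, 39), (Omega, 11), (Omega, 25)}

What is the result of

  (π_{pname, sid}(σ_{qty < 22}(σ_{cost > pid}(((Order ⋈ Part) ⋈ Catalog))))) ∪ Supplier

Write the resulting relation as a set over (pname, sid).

{(Atlas, 32), (Delta, 9), (Gamma, 24), (Gamma, 37), (Helix, 11), (Nova, 39), (Omega, 11), (Omega, 25)}

Joining Order and Part on sid yields {(24, Gamma, 17, 14), (24, Gamma, 17, 18), (24, Gamma, 17, 25), (24, Gamma, 17, 35), (24, Gamma, 17, 7), (24, Nova, 22, 14), (24, Nova, 22, 18), (24, Nova, 22, 25), (24, Nova, 22, 35), (24, Nova, 22, 7), (24, Orion, 9, 14), (24, Orion, 9, 18), (24, Orion, 9, 25), (24, Orion, 9, 35), (24, Orion, 9, 7), (37, Argo, 20, 37), (37, Beta, 27, 37), (37, Gamma, 13, 37)}.
Joining (Order ⋈ Part) and Catalog on pname yields {(24, Gamma, 17, 14, 21), (24, Gamma, 17, 18, 21), (24, Gamma, 17, 25, 21), (24, Gamma, 17, 35, 21), (24, Gamma, 17, 7, 21), (24, Nova, 22, 14, 3), (24, Nova, 22, 14, 6), (24, Nova, 22, 18, 3), (24, Nova, 22, 18, 6), (24, Nova, 22, 25, 3), (24, Nova, 22, 25, 6), (24, Nova, 22, 35, 3), (24, Nova, 22, 35, 6), (24, Nova, 22, 7, 3), (24, Nova, 22, 7, 6), (37, Gamma, 13, 37, 21)}.
Apply σ_{cost > pid}; surviving tuples: {(24, Gamma, 17, 25, 21), (24, Gamma, 17, 35, 21), (24, Nova, 22, 14, 3), (24, Nova, 22, 14, 6), (24, Nova, 22, 18, 3), (24, Nova, 22, 18, 6), (24, Nova, 22, 25, 3), (24, Nova, 22, 25, 6), (24, Nova, 22, 35, 3), (24, Nova, 22, 35, 6), (24, Nova, 22, 7, 3), (24, Nova, 22, 7, 6), (37, Gamma, 13, 37, 21)}
Apply σ_{qty < 22}; surviving tuples: {(24, Gamma, 17, 25, 21), (24, Gamma, 17, 35, 21), (37, Gamma, 13, 37, 21)}
Keep only column(s) pname, sid (1 duplicate(s) eliminated): {(Gamma, 24), (Gamma, 37)}
Taking the union: {(Atlas, 32), (Delta, 9), (Gamma, 24), (Gamma, 37), (Helix, 11), (Nova, 39), (Omega, 11), (Omega, 25)}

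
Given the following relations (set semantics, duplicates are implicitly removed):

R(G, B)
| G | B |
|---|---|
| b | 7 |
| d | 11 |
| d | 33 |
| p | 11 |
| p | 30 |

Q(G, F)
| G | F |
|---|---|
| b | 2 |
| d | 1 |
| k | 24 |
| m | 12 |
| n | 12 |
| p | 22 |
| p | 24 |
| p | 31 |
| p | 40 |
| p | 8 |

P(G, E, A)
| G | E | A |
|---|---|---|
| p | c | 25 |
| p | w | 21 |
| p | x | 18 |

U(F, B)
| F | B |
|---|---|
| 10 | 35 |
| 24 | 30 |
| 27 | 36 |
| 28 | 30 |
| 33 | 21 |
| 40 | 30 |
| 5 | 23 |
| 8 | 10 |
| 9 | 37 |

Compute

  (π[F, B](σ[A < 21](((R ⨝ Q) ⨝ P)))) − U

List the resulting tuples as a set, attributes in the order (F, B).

R ⋈ Q (natural join on G): {(b, 7, 2), (d, 11, 1), (d, 33, 1), (p, 11, 22), (p, 11, 24), (p, 11, 31), (p, 11, 40), (p, 11, 8), (p, 30, 22), (p, 30, 24), (p, 30, 31), (p, 30, 40), (p, 30, 8)}
(R ⨝ Q) ⋈ P (natural join on G): {(p, 11, 22, c, 25), (p, 11, 22, w, 21), (p, 11, 22, x, 18), (p, 11, 24, c, 25), (p, 11, 24, w, 21), (p, 11, 24, x, 18), (p, 11, 31, c, 25), (p, 11, 31, w, 21), (p, 11, 31, x, 18), (p, 11, 40, c, 25), (p, 11, 40, w, 21), (p, 11, 40, x, 18), (p, 11, 8, c, 25), (p, 11, 8, w, 21), (p, 11, 8, x, 18), (p, 30, 22, c, 25), (p, 30, 22, w, 21), (p, 30, 22, x, 18), (p, 30, 24, c, 25), (p, 30, 24, w, 21), (p, 30, 24, x, 18), (p, 30, 31, c, 25), (p, 30, 31, w, 21), (p, 30, 31, x, 18), (p, 30, 40, c, 25), (p, 30, 40, w, 21), (p, 30, 40, x, 18), (p, 30, 8, c, 25), (p, 30, 8, w, 21), (p, 30, 8, x, 18)}
σ[A < 21]: keep tuples satisfying A < 21 → {(p, 11, 22, x, 18), (p, 11, 24, x, 18), (p, 11, 31, x, 18), (p, 11, 40, x, 18), (p, 11, 8, x, 18), (p, 30, 22, x, 18), (p, 30, 24, x, 18), (p, 30, 31, x, 18), (p, 30, 40, x, 18), (p, 30, 8, x, 18)}
Projecting to F, B: {(22, 11), (22, 30), (24, 11), (24, 30), (31, 11), (31, 30), (40, 11), (40, 30), (8, 11), (8, 30)}
Set difference of the two operands is {(22, 11), (22, 30), (24, 11), (31, 11), (31, 30), (40, 11), (8, 11), (8, 30)}.

{(22, 11), (22, 30), (24, 11), (31, 11), (31, 30), (40, 11), (8, 11), (8, 30)}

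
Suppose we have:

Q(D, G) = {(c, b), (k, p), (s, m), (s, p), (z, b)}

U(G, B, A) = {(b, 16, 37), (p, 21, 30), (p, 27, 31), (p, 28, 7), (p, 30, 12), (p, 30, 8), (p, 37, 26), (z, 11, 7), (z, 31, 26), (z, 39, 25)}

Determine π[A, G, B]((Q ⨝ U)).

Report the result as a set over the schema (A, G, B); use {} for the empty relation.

{(12, p, 30), (26, p, 37), (30, p, 21), (31, p, 27), (37, b, 16), (7, p, 28), (8, p, 30)}

Q ⋈ U (natural join on G): {(c, b, 16, 37), (k, p, 21, 30), (k, p, 27, 31), (k, p, 28, 7), (k, p, 30, 12), (k, p, 30, 8), (k, p, 37, 26), (s, p, 21, 30), (s, p, 27, 31), (s, p, 28, 7), (s, p, 30, 12), (s, p, 30, 8), (s, p, 37, 26), (z, b, 16, 37)}
π[A, G, B]: project onto (A, G, B) (7 duplicate(s) eliminated) → {(12, p, 30), (26, p, 37), (30, p, 21), (31, p, 27), (37, b, 16), (7, p, 28), (8, p, 30)}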